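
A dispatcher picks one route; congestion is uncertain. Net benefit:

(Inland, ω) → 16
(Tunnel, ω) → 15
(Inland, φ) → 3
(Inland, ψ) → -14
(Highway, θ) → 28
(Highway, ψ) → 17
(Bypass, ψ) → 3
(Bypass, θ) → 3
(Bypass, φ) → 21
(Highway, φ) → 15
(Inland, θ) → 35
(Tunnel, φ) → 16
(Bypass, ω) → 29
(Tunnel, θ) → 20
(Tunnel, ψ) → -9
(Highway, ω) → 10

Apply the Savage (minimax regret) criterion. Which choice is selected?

Column bests: θ=35, φ=21, ψ=17, ω=29.
Tunnel regrets: 15, 5, 26, 14 → max 26
Bypass regrets: 32, 0, 14, 0 → max 32
Inland regrets: 0, 18, 31, 13 → max 31
Highway regrets: 7, 6, 0, 19 → max 19
Smallest max regret = 19 → Highway.

Highway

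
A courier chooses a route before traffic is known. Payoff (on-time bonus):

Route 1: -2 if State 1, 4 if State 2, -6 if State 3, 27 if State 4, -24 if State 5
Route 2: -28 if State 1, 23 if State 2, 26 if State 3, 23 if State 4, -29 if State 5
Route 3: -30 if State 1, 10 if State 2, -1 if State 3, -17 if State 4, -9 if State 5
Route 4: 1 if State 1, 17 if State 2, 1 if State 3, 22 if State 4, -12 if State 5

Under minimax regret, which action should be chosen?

Route 4

Column bests: State 1=1, State 2=23, State 3=26, State 4=27, State 5=-9.
Route 1 regrets: 3, 19, 32, 0, 15 → max 32
Route 2 regrets: 29, 0, 0, 4, 20 → max 29
Route 3 regrets: 31, 13, 27, 44, 0 → max 44
Route 4 regrets: 0, 6, 25, 5, 3 → max 25
Smallest max regret = 25 → Route 4.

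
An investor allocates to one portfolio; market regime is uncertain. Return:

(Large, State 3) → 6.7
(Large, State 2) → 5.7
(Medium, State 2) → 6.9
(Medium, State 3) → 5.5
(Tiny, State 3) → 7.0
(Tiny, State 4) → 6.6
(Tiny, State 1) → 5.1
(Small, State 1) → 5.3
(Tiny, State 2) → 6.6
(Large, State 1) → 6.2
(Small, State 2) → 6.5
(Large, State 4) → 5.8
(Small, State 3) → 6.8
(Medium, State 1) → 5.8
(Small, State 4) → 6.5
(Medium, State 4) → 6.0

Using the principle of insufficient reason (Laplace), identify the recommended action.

Tiny

Row averages: Tiny=6.325, Small=6.275, Medium=6.05, Large=6.1
Highest average = 6.325 → Tiny.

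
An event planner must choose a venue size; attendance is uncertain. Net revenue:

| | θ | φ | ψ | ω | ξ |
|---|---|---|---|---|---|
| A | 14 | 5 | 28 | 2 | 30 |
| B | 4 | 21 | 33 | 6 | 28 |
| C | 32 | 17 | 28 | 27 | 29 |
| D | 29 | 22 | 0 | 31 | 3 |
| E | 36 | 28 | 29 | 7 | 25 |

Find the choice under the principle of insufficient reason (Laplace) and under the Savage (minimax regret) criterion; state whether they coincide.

Row averages: A=15.8, B=18.4, C=26.6, D=17, E=25
Highest average = 26.6 → C.
Column bests: θ=36, φ=28, ψ=33, ω=31, ξ=30.
A regrets: 22, 23, 5, 29, 0 → max 29
B regrets: 32, 7, 0, 25, 2 → max 32
C regrets: 4, 11, 5, 4, 1 → max 11
D regrets: 7, 6, 33, 0, 27 → max 33
E regrets: 0, 0, 4, 24, 5 → max 24
Smallest max regret = 11 → C.

laplace → C; minimax regret → C (agree)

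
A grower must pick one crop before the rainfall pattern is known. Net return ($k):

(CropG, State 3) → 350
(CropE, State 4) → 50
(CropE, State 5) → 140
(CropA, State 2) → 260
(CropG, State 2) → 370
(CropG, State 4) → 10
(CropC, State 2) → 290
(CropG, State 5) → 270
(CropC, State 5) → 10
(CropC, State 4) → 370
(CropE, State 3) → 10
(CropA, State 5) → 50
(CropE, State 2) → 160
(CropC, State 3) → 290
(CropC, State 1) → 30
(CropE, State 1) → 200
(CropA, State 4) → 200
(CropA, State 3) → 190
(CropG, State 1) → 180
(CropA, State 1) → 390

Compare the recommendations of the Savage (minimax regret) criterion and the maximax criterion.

Column bests: State 1=390, State 2=370, State 3=350, State 4=370, State 5=270.
CropE regrets: 190, 210, 340, 320, 130 → max 340
CropG regrets: 210, 0, 0, 360, 0 → max 360
CropA regrets: 0, 110, 160, 170, 220 → max 220
CropC regrets: 360, 80, 60, 0, 260 → max 360
Smallest max regret = 220 → CropA.
Row maxima: CropE=200, CropG=370, CropA=390, CropC=370
Best best-case = 390 → CropA.

minimax regret → CropA; maximax → CropA (agree)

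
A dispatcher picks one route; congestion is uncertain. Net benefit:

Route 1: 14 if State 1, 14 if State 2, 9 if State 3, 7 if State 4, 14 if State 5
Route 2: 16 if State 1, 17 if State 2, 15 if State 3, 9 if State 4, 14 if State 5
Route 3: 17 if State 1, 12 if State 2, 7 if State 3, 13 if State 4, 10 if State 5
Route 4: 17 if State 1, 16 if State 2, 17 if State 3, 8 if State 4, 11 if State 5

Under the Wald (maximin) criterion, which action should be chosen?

Row minima: Route 1=7, Route 2=9, Route 3=7, Route 4=8
Best worst-case = 9 → Route 2.

Route 2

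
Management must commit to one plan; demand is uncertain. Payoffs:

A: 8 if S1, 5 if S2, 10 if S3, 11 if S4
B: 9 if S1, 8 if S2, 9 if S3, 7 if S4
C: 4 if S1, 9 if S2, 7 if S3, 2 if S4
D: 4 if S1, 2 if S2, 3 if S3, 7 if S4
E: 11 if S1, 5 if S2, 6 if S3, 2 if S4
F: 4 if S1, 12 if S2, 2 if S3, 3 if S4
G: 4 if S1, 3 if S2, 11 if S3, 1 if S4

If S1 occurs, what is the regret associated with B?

2

Best payoff under S1 is 11.
Regret = 11 − 9 = 2.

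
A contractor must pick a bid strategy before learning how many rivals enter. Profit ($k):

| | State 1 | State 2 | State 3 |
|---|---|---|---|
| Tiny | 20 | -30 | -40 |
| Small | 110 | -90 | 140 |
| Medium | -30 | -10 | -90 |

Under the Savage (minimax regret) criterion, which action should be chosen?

Column bests: State 1=110, State 2=-10, State 3=140.
Tiny regrets: 90, 20, 180 → max 180
Small regrets: 0, 80, 0 → max 80
Medium regrets: 140, 0, 230 → max 230
Smallest max regret = 80 → Small.

Small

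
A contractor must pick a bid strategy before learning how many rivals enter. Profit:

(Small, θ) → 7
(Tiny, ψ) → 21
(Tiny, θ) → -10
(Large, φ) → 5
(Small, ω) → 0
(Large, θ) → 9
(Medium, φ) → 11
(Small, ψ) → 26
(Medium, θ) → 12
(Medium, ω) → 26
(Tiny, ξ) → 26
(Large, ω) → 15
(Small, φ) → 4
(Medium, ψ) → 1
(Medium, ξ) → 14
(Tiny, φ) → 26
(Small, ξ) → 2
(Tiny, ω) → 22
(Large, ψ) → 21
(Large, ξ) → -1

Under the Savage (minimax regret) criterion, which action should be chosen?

Column bests: θ=12, φ=26, ψ=26, ω=26, ξ=26.
Tiny regrets: 22, 0, 5, 4, 0 → max 22
Small regrets: 5, 22, 0, 26, 24 → max 26
Medium regrets: 0, 15, 25, 0, 12 → max 25
Large regrets: 3, 21, 5, 11, 27 → max 27
Smallest max regret = 22 → Tiny.

Tiny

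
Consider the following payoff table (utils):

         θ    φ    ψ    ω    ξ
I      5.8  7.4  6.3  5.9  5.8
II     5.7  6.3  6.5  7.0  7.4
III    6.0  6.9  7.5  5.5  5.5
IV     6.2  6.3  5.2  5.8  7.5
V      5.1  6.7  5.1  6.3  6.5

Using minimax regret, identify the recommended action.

II

Column bests: θ=6.2, φ=7.4, ψ=7.5, ω=7.0, ξ=7.5.
I regrets: 0.4, 0.0, 1.2, 1.1, 1.7 → max 1.7
II regrets: 0.5, 1.1, 1.0, 0.0, 0.1 → max 1.1
III regrets: 0.2, 0.5, 0.0, 1.5, 2.0 → max 2.0
IV regrets: 0.0, 1.1, 2.3, 1.2, 0.0 → max 2.3
V regrets: 1.1, 0.7, 2.4, 0.7, 1.0 → max 2.4
Smallest max regret = 1.1 → II.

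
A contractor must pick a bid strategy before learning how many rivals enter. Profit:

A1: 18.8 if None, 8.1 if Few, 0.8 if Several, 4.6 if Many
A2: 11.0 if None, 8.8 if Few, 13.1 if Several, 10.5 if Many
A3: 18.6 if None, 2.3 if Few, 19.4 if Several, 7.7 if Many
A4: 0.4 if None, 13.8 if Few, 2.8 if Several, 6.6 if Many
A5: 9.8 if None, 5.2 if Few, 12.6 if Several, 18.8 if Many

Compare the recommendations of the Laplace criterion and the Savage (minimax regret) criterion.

Row averages: A1=8.075, A2=10.85, A3=12, A4=5.9, A5=11.6
Highest average = 12 → A3.
Column bests: None=18.8, Few=13.8, Several=19.4, Many=18.8.
A1 regrets: 0.0, 5.7, 18.6, 14.2 → max 18.6
A2 regrets: 7.8, 5.0, 6.3, 8.3 → max 8.3
A3 regrets: 0.2, 11.5, 0.0, 11.1 → max 11.5
A4 regrets: 18.4, 0.0, 16.6, 12.2 → max 18.4
A5 regrets: 9.0, 8.6, 6.8, 0.0 → max 9.0
Smallest max regret = 8.3 → A2.

laplace → A3; minimax regret → A2 (disagree)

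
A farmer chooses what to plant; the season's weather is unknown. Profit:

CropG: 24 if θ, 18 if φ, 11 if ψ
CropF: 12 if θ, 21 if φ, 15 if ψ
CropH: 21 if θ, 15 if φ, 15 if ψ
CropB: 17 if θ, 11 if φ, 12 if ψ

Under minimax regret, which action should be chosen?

Column bests: θ=24, φ=21, ψ=15.
CropG regrets: 0, 3, 4 → max 4
CropF regrets: 12, 0, 0 → max 12
CropH regrets: 3, 6, 0 → max 6
CropB regrets: 7, 10, 3 → max 10
Smallest max regret = 4 → CropG.

CropG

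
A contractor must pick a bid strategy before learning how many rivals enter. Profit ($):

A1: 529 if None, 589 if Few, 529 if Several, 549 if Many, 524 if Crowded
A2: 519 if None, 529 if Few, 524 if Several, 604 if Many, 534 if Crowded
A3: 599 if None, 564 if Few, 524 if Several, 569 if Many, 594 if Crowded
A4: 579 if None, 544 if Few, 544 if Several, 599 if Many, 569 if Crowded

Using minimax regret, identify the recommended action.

A3

Column bests: None=599, Few=589, Several=544, Many=604, Crowded=594.
A1 regrets: 70, 0, 15, 55, 70 → max 70
A2 regrets: 80, 60, 20, 0, 60 → max 80
A3 regrets: 0, 25, 20, 35, 0 → max 35
A4 regrets: 20, 45, 0, 5, 25 → max 45
Smallest max regret = 35 → A3.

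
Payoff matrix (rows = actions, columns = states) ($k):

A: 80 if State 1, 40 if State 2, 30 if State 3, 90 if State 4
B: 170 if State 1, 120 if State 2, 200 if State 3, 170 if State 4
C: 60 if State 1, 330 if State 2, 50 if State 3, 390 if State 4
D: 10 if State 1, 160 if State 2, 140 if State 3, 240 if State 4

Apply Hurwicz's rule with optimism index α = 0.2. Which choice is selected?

A: 0.2·90 + 0.8·30 = 42
B: 0.2·200 + 0.8·120 = 136
C: 0.2·390 + 0.8·50 = 118
D: 0.2·240 + 0.8·10 = 56
Highest Hurwicz score = 136 → B.

B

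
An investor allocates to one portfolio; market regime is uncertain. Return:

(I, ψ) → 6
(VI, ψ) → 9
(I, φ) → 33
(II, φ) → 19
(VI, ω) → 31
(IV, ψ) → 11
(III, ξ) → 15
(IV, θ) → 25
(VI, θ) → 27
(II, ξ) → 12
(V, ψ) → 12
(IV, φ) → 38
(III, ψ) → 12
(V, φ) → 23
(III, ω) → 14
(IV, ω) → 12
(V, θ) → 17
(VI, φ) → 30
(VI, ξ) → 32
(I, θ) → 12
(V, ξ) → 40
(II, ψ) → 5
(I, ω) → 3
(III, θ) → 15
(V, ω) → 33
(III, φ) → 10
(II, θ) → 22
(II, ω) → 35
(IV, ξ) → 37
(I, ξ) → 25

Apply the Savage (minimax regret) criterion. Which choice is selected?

Column bests: θ=27, φ=38, ψ=12, ω=35, ξ=40.
I regrets: 15, 5, 6, 32, 15 → max 32
II regrets: 5, 19, 7, 0, 28 → max 28
III regrets: 12, 28, 0, 21, 25 → max 28
IV regrets: 2, 0, 1, 23, 3 → max 23
V regrets: 10, 15, 0, 2, 0 → max 15
VI regrets: 0, 8, 3, 4, 8 → max 8
Smallest max regret = 8 → VI.

VI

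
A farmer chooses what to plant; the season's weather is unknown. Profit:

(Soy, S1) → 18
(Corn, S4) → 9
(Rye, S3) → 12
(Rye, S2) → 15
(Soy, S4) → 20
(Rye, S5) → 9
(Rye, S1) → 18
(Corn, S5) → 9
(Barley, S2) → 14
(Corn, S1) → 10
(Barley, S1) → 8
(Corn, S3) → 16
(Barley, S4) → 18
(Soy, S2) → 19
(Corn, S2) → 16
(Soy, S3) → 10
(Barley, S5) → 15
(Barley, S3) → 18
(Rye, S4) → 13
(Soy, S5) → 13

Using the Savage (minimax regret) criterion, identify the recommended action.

Rye

Column bests: S1=18, S2=19, S3=18, S4=20, S5=15.
Barley regrets: 10, 5, 0, 2, 0 → max 10
Rye regrets: 0, 4, 6, 7, 6 → max 7
Corn regrets: 8, 3, 2, 11, 6 → max 11
Soy regrets: 0, 0, 8, 0, 2 → max 8
Smallest max regret = 7 → Rye.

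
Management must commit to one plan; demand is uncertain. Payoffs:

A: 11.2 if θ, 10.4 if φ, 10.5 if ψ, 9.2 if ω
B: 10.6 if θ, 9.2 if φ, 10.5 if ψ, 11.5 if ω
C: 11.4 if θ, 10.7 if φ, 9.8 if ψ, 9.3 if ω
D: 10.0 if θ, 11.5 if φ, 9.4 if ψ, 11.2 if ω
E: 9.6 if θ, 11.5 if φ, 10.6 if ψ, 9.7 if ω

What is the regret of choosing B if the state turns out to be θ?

Best payoff under θ is 11.4.
Regret = 11.4 − 10.6 = 0.8.

0.8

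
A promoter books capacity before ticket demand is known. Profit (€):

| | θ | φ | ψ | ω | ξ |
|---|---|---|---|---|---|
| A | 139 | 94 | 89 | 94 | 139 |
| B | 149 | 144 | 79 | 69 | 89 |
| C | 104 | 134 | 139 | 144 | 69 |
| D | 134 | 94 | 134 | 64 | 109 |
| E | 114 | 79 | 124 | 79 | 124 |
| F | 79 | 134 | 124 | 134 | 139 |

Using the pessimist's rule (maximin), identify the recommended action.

Row minima: A=89, B=69, C=69, D=64, E=79, F=79
Best worst-case = 89 → A.

A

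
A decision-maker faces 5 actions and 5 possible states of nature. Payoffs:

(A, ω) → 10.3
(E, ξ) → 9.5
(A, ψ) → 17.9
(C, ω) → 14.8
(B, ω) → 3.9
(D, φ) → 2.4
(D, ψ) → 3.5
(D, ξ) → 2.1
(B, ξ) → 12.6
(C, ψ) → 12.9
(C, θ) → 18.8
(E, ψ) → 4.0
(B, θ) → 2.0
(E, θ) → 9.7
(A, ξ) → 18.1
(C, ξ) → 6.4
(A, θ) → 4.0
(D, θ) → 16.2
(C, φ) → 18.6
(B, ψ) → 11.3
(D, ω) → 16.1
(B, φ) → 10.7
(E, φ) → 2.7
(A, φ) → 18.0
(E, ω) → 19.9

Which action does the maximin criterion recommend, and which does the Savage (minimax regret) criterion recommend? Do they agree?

maximin → C; minimax regret → C (agree)

Row minima: A=4.0, B=2.0, C=6.4, D=2.1, E=2.7
Best worst-case = 6.4 → C.
Column bests: θ=18.8, φ=18.6, ψ=17.9, ω=19.9, ξ=18.1.
A regrets: 14.8, 0.6, 0.0, 9.6, 0.0 → max 14.8
B regrets: 16.8, 7.9, 6.6, 16.0, 5.5 → max 16.8
C regrets: 0.0, 0.0, 5.0, 5.1, 11.7 → max 11.7
D regrets: 2.6, 16.2, 14.4, 3.8, 16.0 → max 16.2
E regrets: 9.1, 15.9, 13.9, 0.0, 8.6 → max 15.9
Smallest max regret = 11.7 → C.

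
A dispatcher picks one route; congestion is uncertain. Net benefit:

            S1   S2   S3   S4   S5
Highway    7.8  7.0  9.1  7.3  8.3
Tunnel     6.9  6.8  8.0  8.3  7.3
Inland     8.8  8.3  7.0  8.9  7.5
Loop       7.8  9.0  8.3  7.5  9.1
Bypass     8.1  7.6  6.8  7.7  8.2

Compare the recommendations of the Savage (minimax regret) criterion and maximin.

Column bests: S1=8.8, S2=9.0, S3=9.1, S4=8.9, S5=9.1.
Highway regrets: 1.0, 2.0, 0.0, 1.6, 0.8 → max 2.0
Tunnel regrets: 1.9, 2.2, 1.1, 0.6, 1.8 → max 2.2
Inland regrets: 0.0, 0.7, 2.1, 0.0, 1.6 → max 2.1
Loop regrets: 1.0, 0.0, 0.8, 1.4, 0.0 → max 1.4
Bypass regrets: 0.7, 1.4, 2.3, 1.2, 0.9 → max 2.3
Smallest max regret = 1.4 → Loop.
Row minima: Highway=7.0, Tunnel=6.8, Inland=7.0, Loop=7.5, Bypass=6.8
Best worst-case = 7.5 → Loop.

minimax regret → Loop; maximin → Loop (agree)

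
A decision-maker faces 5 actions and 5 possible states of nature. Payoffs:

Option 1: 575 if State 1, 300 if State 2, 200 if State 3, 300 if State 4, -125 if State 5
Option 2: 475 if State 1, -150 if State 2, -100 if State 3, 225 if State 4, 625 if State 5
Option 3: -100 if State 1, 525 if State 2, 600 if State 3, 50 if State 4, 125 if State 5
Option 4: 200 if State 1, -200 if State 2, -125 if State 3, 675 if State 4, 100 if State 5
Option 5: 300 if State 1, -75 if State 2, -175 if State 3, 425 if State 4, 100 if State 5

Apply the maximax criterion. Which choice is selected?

Option 4

Row maxima: Option 1=575, Option 2=625, Option 3=600, Option 4=675, Option 5=425
Best best-case = 675 → Option 4.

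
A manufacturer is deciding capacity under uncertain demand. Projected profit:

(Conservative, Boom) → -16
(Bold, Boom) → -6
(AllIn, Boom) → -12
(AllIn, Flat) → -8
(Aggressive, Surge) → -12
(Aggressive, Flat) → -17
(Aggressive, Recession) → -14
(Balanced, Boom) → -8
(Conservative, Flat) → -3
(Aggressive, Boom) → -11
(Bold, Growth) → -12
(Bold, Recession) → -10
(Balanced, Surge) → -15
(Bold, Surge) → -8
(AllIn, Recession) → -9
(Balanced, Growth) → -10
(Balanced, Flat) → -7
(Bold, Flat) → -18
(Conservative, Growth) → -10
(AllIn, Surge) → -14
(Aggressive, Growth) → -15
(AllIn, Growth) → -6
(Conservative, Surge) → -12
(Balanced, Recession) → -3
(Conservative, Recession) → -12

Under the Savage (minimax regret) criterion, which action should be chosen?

AllIn

Column bests: Recession=-3, Flat=-3, Growth=-6, Boom=-6, Surge=-8.
Conservative regrets: 9, 0, 4, 10, 4 → max 10
Balanced regrets: 0, 4, 4, 2, 7 → max 7
Aggressive regrets: 11, 14, 9, 5, 4 → max 14
Bold regrets: 7, 15, 6, 0, 0 → max 15
AllIn regrets: 6, 5, 0, 6, 6 → max 6
Smallest max regret = 6 → AllIn.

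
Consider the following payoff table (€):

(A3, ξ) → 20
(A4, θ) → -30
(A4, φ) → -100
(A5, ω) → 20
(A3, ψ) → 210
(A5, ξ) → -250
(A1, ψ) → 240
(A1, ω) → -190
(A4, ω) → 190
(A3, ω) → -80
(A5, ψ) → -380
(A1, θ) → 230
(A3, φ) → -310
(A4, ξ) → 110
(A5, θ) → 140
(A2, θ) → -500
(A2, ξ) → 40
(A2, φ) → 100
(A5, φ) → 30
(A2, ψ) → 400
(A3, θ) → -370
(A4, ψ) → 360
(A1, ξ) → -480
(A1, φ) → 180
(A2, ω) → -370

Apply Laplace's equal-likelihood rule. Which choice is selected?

A4

Row averages: A1=-4, A2=-66, A3=-106, A4=106, A5=-88
Highest average = 106 → A4.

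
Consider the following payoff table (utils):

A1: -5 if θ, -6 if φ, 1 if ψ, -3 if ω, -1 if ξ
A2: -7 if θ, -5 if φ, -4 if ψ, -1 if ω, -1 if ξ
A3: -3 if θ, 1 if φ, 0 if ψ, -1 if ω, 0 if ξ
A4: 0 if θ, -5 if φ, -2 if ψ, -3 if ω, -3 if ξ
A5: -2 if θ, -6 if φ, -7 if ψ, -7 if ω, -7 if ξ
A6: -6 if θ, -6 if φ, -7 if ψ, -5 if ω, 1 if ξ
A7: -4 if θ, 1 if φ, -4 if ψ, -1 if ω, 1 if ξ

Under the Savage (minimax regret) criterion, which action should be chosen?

Column bests: θ=0, φ=1, ψ=1, ω=-1, ξ=1.
A1 regrets: 5, 7, 0, 2, 2 → max 7
A2 regrets: 7, 6, 5, 0, 2 → max 7
A3 regrets: 3, 0, 1, 0, 1 → max 3
A4 regrets: 0, 6, 3, 2, 4 → max 6
A5 regrets: 2, 7, 8, 6, 8 → max 8
A6 regrets: 6, 7, 8, 4, 0 → max 8
A7 regrets: 4, 0, 5, 0, 0 → max 5
Smallest max regret = 3 → A3.

A3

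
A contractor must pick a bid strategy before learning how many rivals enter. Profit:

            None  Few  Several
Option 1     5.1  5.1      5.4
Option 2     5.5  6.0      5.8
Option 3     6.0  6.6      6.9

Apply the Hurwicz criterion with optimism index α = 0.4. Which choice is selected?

Option 1: 0.4·5.4 + 0.6·5.1 = 5.22
Option 2: 0.4·6.0 + 0.6·5.5 = 5.7
Option 3: 0.4·6.9 + 0.6·6.0 = 6.36
Highest Hurwicz score = 6.36 → Option 3.

Option 3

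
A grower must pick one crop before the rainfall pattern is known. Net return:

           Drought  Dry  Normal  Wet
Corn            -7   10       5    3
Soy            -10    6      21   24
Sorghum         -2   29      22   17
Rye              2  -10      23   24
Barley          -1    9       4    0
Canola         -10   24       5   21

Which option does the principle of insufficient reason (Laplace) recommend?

Row averages: Corn=2.75, Soy=10.25, Sorghum=16.5, Rye=9.75, Barley=3, Canola=10
Highest average = 16.5 → Sorghum.

Sorghum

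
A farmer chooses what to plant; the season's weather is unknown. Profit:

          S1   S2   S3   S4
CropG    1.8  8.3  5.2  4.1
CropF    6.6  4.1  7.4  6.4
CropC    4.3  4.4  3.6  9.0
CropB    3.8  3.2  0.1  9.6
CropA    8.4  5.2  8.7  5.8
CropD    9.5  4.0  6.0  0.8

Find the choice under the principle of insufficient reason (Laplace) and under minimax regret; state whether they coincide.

Row averages: CropG=4.85, CropF=6.125, CropC=5.325, CropB=4.175, CropA=7.025, CropD=5.075
Highest average = 7.025 → CropA.
Column bests: S1=9.5, S2=8.3, S3=8.7, S4=9.6.
CropG regrets: 7.7, 0.0, 3.5, 5.5 → max 7.7
CropF regrets: 2.9, 4.2, 1.3, 3.2 → max 4.2
CropC regrets: 5.2, 3.9, 5.1, 0.6 → max 5.2
CropB regrets: 5.7, 5.1, 8.6, 0.0 → max 8.6
CropA regrets: 1.1, 3.1, 0.0, 3.8 → max 3.8
CropD regrets: 0.0, 4.3, 2.7, 8.8 → max 8.8
Smallest max regret = 3.8 → CropA.

laplace → CropA; minimax regret → CropA (agree)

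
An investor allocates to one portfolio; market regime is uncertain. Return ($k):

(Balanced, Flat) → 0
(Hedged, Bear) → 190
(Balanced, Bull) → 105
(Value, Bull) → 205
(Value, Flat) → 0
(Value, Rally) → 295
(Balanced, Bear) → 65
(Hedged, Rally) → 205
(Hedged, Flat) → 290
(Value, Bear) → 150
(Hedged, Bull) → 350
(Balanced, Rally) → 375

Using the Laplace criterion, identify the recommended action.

Row averages: Value=162.5, Hedged=258.75, Balanced=136.25
Highest average = 258.75 → Hedged.

Hedged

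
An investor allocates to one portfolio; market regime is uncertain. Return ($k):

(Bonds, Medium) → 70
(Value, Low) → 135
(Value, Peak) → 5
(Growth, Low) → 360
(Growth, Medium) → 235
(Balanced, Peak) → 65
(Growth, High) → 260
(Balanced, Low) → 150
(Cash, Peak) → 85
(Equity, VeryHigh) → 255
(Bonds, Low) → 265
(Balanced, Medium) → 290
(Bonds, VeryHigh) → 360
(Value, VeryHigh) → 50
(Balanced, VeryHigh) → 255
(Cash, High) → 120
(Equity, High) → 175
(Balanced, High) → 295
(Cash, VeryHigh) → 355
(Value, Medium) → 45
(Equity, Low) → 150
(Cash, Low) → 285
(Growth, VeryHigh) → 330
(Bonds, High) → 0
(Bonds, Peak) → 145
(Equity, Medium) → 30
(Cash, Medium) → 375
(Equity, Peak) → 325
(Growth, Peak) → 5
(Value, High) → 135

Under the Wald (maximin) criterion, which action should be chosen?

Row minima: Balanced=65, Cash=85, Value=5, Growth=5, Equity=30, Bonds=0
Best worst-case = 85 → Cash.

Cash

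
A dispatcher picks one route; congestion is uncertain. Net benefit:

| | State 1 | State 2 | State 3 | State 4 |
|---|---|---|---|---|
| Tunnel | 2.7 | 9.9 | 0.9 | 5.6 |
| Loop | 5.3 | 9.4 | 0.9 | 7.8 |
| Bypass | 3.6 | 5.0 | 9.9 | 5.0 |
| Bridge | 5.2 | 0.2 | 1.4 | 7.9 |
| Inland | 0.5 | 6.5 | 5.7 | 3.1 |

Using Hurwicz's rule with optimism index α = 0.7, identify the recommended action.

Bypass

Tunnel: 0.7·9.9 + 0.3·0.9 = 7.2
Loop: 0.7·9.4 + 0.3·0.9 = 6.85
Bypass: 0.7·9.9 + 0.3·3.6 = 8.01
Bridge: 0.7·7.9 + 0.3·0.2 = 5.59
Inland: 0.7·6.5 + 0.3·0.5 = 4.7
Highest Hurwicz score = 8.01 → Bypass.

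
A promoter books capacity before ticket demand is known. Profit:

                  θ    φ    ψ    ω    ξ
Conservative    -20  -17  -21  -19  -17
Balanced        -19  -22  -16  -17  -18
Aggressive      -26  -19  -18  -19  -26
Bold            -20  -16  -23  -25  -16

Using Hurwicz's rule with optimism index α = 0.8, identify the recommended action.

Balanced

Conservative: 0.8·(-17) + 0.2·(-21) = -17.8
Balanced: 0.8·(-16) + 0.2·(-22) = -17.2
Aggressive: 0.8·(-18) + 0.2·(-26) = -19.6
Bold: 0.8·(-16) + 0.2·(-25) = -17.8
Highest Hurwicz score = -17.2 → Balanced.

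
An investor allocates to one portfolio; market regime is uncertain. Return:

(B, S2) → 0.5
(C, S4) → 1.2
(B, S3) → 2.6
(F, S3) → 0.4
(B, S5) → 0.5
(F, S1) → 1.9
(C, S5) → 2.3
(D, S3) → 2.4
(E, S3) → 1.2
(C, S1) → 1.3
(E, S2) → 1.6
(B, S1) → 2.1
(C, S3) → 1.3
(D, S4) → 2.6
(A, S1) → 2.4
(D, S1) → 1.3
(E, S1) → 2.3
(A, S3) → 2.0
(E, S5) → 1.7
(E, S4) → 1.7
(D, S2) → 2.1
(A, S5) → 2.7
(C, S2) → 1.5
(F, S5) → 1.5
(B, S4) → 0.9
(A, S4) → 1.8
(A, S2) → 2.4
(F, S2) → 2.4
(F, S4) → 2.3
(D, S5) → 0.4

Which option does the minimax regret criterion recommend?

Column bests: S1=2.4, S2=2.4, S3=2.6, S4=2.6, S5=2.7.
A regrets: 0.0, 0.0, 0.6, 0.8, 0.0 → max 0.8
B regrets: 0.3, 1.9, 0.0, 1.7, 2.2 → max 2.2
C regrets: 1.1, 0.9, 1.3, 1.4, 0.4 → max 1.4
D regrets: 1.1, 0.3, 0.2, 0.0, 2.3 → max 2.3
E regrets: 0.1, 0.8, 1.4, 0.9, 1.0 → max 1.4
F regrets: 0.5, 0.0, 2.2, 0.3, 1.2 → max 2.2
Smallest max regret = 0.8 → A.

A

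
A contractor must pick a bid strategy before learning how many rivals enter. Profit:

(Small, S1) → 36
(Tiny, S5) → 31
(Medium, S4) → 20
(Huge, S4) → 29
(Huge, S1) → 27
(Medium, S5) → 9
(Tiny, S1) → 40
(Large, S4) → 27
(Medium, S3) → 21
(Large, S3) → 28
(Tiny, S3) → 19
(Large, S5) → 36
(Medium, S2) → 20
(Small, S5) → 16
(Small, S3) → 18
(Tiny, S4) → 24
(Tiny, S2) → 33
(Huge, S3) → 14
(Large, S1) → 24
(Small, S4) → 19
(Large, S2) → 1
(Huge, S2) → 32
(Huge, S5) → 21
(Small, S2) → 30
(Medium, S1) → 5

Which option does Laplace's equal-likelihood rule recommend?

Row averages: Tiny=29.4, Small=23.8, Medium=15, Large=23.2, Huge=24.6
Highest average = 29.4 → Tiny.

Tiny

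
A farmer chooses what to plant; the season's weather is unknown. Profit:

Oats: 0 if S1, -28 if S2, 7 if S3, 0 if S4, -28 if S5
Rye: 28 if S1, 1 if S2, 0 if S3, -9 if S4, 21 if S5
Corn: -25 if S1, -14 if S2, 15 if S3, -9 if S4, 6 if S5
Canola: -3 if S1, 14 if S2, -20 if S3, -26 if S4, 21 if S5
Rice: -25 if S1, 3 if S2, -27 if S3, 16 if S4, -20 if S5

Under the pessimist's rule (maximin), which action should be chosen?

Rye

Row minima: Oats=-28, Rye=-9, Corn=-25, Canola=-26, Rice=-27
Best worst-case = -9 → Rye.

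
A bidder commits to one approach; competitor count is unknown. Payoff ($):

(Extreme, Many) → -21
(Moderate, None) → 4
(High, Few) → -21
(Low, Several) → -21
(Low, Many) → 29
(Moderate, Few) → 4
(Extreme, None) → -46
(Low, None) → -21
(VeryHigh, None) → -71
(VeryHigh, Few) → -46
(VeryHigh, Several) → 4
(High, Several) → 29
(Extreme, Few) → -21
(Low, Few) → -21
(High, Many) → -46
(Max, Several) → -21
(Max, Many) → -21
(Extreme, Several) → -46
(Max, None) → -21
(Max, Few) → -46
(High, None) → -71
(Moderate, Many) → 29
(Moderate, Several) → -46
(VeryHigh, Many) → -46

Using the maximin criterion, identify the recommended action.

Low

Row minima: Low=-21, Moderate=-46, High=-71, VeryHigh=-71, Extreme=-46, Max=-46
Best worst-case = -21 → Low.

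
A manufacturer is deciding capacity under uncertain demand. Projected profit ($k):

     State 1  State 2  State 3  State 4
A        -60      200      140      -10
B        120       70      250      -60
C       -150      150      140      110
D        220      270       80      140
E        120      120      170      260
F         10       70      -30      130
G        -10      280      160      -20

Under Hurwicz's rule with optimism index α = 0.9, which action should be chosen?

D

A: 0.9·200 + 0.1·(-60) = 174
B: 0.9·250 + 0.1·(-60) = 219
C: 0.9·150 + 0.1·(-150) = 120
D: 0.9·270 + 0.1·80 = 251
E: 0.9·260 + 0.1·120 = 246
F: 0.9·130 + 0.1·(-30) = 114
G: 0.9·280 + 0.1·(-20) = 250
Highest Hurwicz score = 251 → D.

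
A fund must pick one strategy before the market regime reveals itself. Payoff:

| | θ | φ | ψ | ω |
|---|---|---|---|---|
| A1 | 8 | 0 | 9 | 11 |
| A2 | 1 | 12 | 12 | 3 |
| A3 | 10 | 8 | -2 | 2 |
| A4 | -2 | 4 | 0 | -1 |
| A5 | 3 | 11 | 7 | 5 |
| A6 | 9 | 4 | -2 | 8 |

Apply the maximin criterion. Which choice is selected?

Row minima: A1=0, A2=1, A3=-2, A4=-2, A5=3, A6=-2
Best worst-case = 3 → A5.

A5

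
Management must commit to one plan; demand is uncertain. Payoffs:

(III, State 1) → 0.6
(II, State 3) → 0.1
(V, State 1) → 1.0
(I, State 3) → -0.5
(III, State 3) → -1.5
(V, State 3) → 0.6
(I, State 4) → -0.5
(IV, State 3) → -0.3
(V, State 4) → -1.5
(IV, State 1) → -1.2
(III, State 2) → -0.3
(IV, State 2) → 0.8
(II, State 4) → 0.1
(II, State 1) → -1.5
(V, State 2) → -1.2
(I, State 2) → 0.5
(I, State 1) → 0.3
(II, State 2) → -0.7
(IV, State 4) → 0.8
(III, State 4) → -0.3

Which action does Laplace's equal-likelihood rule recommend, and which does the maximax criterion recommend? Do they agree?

Row averages: I=-0.05, II=-0.5, III=-0.375, IV=0.025, V=-0.275
Highest average = 0.025 → IV.
Row maxima: I=0.5, II=0.1, III=0.6, IV=0.8, V=1.0
Best best-case = 1.0 → V.

laplace → IV; maximax → V (disagree)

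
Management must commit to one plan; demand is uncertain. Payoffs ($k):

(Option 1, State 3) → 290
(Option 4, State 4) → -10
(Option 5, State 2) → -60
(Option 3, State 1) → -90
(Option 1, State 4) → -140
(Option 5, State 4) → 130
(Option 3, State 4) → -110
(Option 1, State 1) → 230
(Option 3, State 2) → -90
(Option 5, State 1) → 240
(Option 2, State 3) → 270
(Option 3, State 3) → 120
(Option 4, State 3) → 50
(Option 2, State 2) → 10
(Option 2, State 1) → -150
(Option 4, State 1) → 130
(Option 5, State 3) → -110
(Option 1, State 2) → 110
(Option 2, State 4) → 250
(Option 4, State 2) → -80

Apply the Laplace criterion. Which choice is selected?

Option 1

Row averages: Option 1=122.5, Option 2=95, Option 3=-42.5, Option 4=22.5, Option 5=50
Highest average = 122.5 → Option 1.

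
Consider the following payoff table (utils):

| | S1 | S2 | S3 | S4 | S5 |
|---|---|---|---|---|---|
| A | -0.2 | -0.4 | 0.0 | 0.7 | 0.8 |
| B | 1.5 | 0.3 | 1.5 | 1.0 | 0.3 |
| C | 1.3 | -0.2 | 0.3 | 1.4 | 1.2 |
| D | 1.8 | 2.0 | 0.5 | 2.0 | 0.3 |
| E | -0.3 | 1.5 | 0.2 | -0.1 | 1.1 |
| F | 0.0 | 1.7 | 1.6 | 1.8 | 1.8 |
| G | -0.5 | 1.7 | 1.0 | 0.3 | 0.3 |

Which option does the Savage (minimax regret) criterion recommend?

Column bests: S1=1.8, S2=2.0, S3=1.6, S4=2.0, S5=1.8.
A regrets: 2.0, 2.4, 1.6, 1.3, 1.0 → max 2.4
B regrets: 0.3, 1.7, 0.1, 1.0, 1.5 → max 1.7
C regrets: 0.5, 2.2, 1.3, 0.6, 0.6 → max 2.2
D regrets: 0.0, 0.0, 1.1, 0.0, 1.5 → max 1.5
E regrets: 2.1, 0.5, 1.4, 2.1, 0.7 → max 2.1
F regrets: 1.8, 0.3, 0.0, 0.2, 0.0 → max 1.8
G regrets: 2.3, 0.3, 0.6, 1.7, 1.5 → max 2.3
Smallest max regret = 1.5 → D.

D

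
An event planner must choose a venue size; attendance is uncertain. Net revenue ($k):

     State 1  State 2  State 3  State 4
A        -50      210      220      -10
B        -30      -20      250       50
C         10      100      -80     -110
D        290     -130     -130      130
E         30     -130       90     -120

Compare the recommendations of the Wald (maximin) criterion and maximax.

maximin → B; maximax → D (disagree)

Row minima: A=-50, B=-30, C=-110, D=-130, E=-130
Best worst-case = -30 → B.
Row maxima: A=220, B=250, C=100, D=290, E=90
Best best-case = 290 → D.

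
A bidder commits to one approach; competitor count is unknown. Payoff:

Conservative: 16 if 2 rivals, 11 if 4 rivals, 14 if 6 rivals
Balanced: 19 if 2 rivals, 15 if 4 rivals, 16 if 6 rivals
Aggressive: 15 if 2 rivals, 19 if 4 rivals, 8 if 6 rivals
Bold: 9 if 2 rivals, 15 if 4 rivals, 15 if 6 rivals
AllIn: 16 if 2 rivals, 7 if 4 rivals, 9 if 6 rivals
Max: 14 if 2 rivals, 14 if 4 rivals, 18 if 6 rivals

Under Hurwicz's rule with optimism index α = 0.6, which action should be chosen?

Balanced

Conservative: 0.6·16 + 0.4·11 = 14
Balanced: 0.6·19 + 0.4·15 = 17.4
Aggressive: 0.6·19 + 0.4·8 = 14.6
Bold: 0.6·15 + 0.4·9 = 12.6
AllIn: 0.6·16 + 0.4·7 = 12.4
Max: 0.6·18 + 0.4·14 = 16.4
Highest Hurwicz score = 17.4 → Balanced.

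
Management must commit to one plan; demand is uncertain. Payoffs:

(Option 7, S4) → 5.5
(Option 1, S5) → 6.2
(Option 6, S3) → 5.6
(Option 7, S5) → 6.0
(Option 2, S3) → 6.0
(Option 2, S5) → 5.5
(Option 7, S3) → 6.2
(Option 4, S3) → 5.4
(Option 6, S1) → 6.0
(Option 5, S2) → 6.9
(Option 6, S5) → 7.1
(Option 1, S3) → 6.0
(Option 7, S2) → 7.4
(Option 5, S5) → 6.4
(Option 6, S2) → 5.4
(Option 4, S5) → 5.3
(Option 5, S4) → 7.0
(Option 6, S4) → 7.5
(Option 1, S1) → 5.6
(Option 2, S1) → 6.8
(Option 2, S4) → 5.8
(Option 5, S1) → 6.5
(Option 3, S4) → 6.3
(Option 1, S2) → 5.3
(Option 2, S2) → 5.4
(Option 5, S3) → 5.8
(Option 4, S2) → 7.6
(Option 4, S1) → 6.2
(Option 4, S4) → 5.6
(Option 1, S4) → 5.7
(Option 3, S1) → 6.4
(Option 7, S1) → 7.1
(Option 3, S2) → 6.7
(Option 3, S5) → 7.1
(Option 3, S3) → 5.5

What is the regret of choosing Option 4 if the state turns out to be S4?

1.9

Best payoff under S4 is 7.5.
Regret = 7.5 − 5.6 = 1.9.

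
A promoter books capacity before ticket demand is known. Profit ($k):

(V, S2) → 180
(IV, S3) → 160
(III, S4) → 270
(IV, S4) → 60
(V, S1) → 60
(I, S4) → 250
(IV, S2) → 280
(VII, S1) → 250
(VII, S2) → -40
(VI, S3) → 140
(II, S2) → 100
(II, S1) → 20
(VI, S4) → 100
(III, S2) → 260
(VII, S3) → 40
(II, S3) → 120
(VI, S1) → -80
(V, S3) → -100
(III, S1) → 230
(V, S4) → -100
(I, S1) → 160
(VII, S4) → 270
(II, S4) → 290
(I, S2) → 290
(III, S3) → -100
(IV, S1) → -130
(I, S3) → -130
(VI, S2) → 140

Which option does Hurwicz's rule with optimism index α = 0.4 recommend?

I: 0.4·290 + 0.6·(-130) = 38
II: 0.4·290 + 0.6·20 = 128
III: 0.4·270 + 0.6·(-100) = 48
IV: 0.4·280 + 0.6·(-130) = 34
V: 0.4·180 + 0.6·(-100) = 12
VI: 0.4·140 + 0.6·(-80) = 8
VII: 0.4·270 + 0.6·(-40) = 84
Highest Hurwicz score = 128 → II.

II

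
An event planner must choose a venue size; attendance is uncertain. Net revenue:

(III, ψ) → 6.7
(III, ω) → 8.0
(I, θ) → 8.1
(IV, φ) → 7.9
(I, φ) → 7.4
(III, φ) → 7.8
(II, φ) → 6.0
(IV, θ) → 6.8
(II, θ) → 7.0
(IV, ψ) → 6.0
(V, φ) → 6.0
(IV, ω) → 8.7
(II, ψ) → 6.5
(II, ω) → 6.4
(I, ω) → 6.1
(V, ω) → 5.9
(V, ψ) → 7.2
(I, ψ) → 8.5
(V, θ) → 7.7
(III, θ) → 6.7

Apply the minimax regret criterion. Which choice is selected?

Column bests: θ=8.1, φ=7.9, ψ=8.5, ω=8.7.
I regrets: 0.0, 0.5, 0.0, 2.6 → max 2.6
II regrets: 1.1, 1.9, 2.0, 2.3 → max 2.3
III regrets: 1.4, 0.1, 1.8, 0.7 → max 1.8
IV regrets: 1.3, 0.0, 2.5, 0.0 → max 2.5
V regrets: 0.4, 1.9, 1.3, 2.8 → max 2.8
Smallest max regret = 1.8 → III.

III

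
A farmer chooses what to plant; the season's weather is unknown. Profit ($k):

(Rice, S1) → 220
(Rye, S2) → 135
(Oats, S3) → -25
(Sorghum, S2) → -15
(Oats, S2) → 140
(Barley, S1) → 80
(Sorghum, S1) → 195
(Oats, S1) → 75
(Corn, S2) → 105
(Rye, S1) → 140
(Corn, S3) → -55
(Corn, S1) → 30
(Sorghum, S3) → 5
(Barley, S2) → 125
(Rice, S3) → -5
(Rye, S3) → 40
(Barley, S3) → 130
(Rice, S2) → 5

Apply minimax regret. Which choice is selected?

Rye

Column bests: S1=220, S2=140, S3=130.
Oats regrets: 145, 0, 155 → max 155
Rye regrets: 80, 5, 90 → max 90
Barley regrets: 140, 15, 0 → max 140
Sorghum regrets: 25, 155, 125 → max 155
Corn regrets: 190, 35, 185 → max 190
Rice regrets: 0, 135, 135 → max 135
Smallest max regret = 90 → Rye.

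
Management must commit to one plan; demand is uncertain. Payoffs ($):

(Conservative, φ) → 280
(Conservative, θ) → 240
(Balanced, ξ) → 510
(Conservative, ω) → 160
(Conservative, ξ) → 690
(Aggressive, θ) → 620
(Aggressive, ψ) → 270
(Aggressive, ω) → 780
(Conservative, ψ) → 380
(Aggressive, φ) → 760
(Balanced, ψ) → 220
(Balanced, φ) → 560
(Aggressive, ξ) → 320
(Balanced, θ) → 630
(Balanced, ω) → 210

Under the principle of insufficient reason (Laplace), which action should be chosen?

Aggressive

Row averages: Conservative=350, Balanced=426, Aggressive=550
Highest average = 550 → Aggressive.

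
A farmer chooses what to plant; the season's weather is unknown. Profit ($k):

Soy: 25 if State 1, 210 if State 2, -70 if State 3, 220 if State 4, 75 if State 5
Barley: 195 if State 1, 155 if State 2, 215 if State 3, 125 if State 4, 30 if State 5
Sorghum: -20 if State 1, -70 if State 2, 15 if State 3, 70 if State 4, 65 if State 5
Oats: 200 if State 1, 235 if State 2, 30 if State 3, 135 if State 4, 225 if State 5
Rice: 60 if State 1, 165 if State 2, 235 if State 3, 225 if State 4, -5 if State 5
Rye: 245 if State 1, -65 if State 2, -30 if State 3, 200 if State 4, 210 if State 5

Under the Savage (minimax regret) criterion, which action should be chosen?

Column bests: State 1=245, State 2=235, State 3=235, State 4=225, State 5=225.
Soy regrets: 220, 25, 305, 5, 150 → max 305
Barley regrets: 50, 80, 20, 100, 195 → max 195
Sorghum regrets: 265, 305, 220, 155, 160 → max 305
Oats regrets: 45, 0, 205, 90, 0 → max 205
Rice regrets: 185, 70, 0, 0, 230 → max 230
Rye regrets: 0, 300, 265, 25, 15 → max 300
Smallest max regret = 195 → Barley.

Barley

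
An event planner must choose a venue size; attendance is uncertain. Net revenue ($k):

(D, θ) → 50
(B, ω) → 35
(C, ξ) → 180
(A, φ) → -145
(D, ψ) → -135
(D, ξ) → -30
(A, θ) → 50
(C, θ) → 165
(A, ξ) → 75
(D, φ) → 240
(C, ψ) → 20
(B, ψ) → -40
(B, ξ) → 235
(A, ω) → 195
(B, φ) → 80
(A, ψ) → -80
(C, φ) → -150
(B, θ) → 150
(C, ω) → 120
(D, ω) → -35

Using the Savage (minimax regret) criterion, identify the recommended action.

B

Column bests: θ=165, φ=240, ψ=20, ω=195, ξ=235.
A regrets: 115, 385, 100, 0, 160 → max 385
B regrets: 15, 160, 60, 160, 0 → max 160
C regrets: 0, 390, 0, 75, 55 → max 390
D regrets: 115, 0, 155, 230, 265 → max 265
Smallest max regret = 160 → B.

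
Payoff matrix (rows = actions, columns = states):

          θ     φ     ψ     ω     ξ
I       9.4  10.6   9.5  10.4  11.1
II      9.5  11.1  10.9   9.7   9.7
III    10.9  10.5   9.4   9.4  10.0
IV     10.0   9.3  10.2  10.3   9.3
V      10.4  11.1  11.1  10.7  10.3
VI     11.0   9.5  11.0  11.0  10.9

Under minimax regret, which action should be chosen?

Column bests: θ=11.0, φ=11.1, ψ=11.1, ω=11.0, ξ=11.1.
I regrets: 1.6, 0.5, 1.6, 0.6, 0.0 → max 1.6
II regrets: 1.5, 0.0, 0.2, 1.3, 1.4 → max 1.5
III regrets: 0.1, 0.6, 1.7, 1.6, 1.1 → max 1.7
IV regrets: 1.0, 1.8, 0.9, 0.7, 1.8 → max 1.8
V regrets: 0.6, 0.0, 0.0, 0.3, 0.8 → max 0.8
VI regrets: 0.0, 1.6, 0.1, 0.0, 0.2 → max 1.6
Smallest max regret = 0.8 → V.

V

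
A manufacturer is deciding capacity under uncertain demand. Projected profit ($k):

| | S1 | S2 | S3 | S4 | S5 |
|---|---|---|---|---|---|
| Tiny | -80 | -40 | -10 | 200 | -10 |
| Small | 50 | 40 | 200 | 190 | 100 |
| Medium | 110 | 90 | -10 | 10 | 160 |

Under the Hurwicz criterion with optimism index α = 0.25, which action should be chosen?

Small

Tiny: 0.25·200 + 0.75·(-80) = -10
Small: 0.25·200 + 0.75·40 = 80
Medium: 0.25·160 + 0.75·(-10) = 32.5
Highest Hurwicz score = 80 → Small.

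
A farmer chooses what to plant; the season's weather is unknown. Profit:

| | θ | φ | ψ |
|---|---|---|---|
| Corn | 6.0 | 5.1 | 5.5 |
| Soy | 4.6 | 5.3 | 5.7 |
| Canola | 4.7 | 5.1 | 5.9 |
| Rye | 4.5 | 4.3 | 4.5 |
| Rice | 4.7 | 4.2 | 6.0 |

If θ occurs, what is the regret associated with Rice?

1.3

Best payoff under θ is 6.0.
Regret = 6.0 − 4.7 = 1.3.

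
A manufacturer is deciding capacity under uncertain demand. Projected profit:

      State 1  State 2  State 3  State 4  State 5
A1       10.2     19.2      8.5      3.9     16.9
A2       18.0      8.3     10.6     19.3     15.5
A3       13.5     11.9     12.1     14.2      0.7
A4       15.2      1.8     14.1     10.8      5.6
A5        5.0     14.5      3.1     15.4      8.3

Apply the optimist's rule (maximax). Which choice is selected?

Row maxima: A1=19.2, A2=19.3, A3=14.2, A4=15.2, A5=15.4
Best best-case = 19.3 → A2.

A2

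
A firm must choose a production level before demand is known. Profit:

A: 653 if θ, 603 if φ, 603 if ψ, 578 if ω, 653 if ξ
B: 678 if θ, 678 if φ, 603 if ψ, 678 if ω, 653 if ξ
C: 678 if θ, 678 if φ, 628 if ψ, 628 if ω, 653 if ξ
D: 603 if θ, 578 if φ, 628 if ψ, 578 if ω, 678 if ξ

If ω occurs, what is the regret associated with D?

Best payoff under ω is 678.
Regret = 678 − 578 = 100.

100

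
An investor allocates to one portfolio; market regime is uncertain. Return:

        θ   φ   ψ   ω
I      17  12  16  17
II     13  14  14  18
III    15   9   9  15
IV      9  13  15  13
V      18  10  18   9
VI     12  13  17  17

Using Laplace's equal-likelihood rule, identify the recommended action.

I

Row averages: I=15.5, II=14.75, III=12, IV=12.5, V=13.75, VI=14.75
Highest average = 15.5 → I.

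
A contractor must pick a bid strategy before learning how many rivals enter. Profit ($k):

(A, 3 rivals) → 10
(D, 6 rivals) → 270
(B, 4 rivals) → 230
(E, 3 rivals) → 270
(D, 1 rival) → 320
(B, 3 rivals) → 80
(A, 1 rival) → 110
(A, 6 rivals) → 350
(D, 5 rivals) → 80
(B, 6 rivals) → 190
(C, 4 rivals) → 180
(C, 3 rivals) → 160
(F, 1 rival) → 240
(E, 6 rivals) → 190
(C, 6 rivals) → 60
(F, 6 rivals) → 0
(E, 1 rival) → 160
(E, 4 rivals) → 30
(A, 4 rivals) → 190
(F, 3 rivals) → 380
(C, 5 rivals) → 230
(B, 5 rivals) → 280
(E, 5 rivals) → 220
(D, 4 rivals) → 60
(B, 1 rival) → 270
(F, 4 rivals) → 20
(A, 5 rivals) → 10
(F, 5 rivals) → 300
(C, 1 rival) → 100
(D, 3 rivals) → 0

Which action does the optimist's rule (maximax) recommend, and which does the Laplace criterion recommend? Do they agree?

maximax → F; laplace → B (disagree)

Row maxima: A=350, B=280, C=230, D=320, E=270, F=380
Best best-case = 380 → F.
Row averages: A=134, B=210, C=146, D=146, E=174, F=188
Highest average = 210 → B.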